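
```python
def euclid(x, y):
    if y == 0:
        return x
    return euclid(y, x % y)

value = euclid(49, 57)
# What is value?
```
Call trace:
euclid(x=49, y=57)
  euclid(x=57, y=49)
    euclid(x=49, y=8)
      euclid(x=8, y=1)
        euclid(x=1, y=0)
        -> return 1
      -> return 1
    -> return 1
  -> return 1
-> return 1

Final answer: 1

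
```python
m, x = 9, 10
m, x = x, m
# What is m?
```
Trace:
  m=9, x=10
  m=10, x=9

Final answer: 10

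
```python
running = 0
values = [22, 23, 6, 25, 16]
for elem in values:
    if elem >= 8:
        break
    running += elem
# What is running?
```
Trace:
  running=0
  running=0, elem=22

Final answer: 0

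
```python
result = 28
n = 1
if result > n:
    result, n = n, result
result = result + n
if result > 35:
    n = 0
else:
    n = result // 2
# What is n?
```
Trace:
  result=28
  result=28, n=1
  result=1, n=28
  result=29, n=28
  result=29, n=14

Final answer: 14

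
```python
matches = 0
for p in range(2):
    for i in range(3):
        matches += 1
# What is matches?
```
Trace:
  matches=0
  matches=1, p=0, i=0
  matches=2, p=0, i=1
  matches=3, p=0, i=2
  matches=4, p=1, i=0
  matches=5, p=1, i=1
  matches=6, p=1, i=2

Final answer: 6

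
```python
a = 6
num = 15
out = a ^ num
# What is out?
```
Trace:
  a=6
  a=6, num=15
  a=6, num=15, out=9

Final answer: 9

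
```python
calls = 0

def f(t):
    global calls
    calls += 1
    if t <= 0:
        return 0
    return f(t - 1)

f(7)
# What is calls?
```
Call trace:
f(t=7)
  f(t=6)
    f(t=5)
      f(t=4)
        f(t=3)
          f(t=2)
            f(t=1)
              f(t=0)
              -> return 0
            -> return 0
          -> return 0
        -> return 0
      -> return 0
    -> return 0
  -> return 0
-> return 0

calls is incremented once per call. f is entered once for each t = 7, 6, 5, 4, 3, 2, 1, 0 (the t <= 0 call returns without recursing), i.e. 7 + 1 calls.
calls = 8

Final answer: 8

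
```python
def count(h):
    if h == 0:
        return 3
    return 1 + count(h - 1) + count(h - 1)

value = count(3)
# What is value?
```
Call trace (a repeated sub-call is expanded the first time; later identical calls just restate its return value):
count(h=3)
  count(h=2)
    count(h=1)
      count(h=0)
      -> return 3
      count(h=0)
      -> return 3
    -> return 7
    count(h=1) -> return 7  (same call as traced above)
  -> return 15
  count(h=2) -> return 15  (same call as traced above)
-> return 31

Final answer: 31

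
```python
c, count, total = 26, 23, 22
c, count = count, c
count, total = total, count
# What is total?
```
Trace:
  c=26, count=23, total=22
  c=23, count=26, total=22
  c=23, count=22, total=26

Final answer: 26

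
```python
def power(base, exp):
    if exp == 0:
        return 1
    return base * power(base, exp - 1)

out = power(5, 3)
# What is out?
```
Call trace:
power(base=5, exp=3)
  power(base=5, exp=2)
    power(base=5, exp=1)
      power(base=5, exp=0)
      -> return 1
    -> return 5
  -> return 25
-> return 125

Final answer: 125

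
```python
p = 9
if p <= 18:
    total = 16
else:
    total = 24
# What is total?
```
Trace:
  p=9
  p=9, total=16

Final answer: 16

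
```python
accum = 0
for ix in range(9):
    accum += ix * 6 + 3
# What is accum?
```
Trace:
  accum=0
  accum=3, ix=0
  accum=12, ix=1
  accum=27, ix=2
  accum=48, ix=3
  accum=75, ix=4
  accum=108, ix=5
  accum=147, ix=6
  accum=192, ix=7
  accum=243, ix=8

Final answer: 243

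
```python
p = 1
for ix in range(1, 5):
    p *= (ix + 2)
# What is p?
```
Trace:
  p=1
  p=3, ix=1
  p=12, ix=2
  p=60, ix=3
  p=360, ix=4

Final answer: 360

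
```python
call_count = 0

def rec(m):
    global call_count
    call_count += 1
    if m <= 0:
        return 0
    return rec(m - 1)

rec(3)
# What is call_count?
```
Call trace:
rec(m=3)
  rec(m=2)
    rec(m=1)
      rec(m=0)
      -> return 0
    -> return 0
  -> return 0
-> return 0

call_count is incremented once per call. rec is entered once for each m = 3, 2, 1, 0 (the m <= 0 call returns without recursing), i.e. 3 + 1 calls.
call_count = 4

Final answer: 4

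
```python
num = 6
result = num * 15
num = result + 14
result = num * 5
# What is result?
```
Trace:
  num=6
  num=6, result=90
  num=104, result=90
  num=104, result=520

Final answer: 520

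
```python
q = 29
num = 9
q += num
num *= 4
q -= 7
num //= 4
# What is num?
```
Trace:
  q=29
  q=29, num=9
  q=38, num=9
  q=38, num=36
  q=31, num=36
  q=31, num=9

Final answer: 9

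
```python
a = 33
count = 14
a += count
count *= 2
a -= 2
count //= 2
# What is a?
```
Trace:
  a=33
  a=33, count=14
  a=47, count=14
  a=47, count=28
  a=45, count=28
  a=45, count=14

Final answer: 45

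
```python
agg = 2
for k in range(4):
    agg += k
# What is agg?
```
Trace:
  agg=2
  agg=2, k=0
  agg=3, k=1
  agg=5, k=2
  agg=8, k=3

Final answer: 8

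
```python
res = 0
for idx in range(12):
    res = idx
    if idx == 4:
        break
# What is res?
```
Trace:
  res=0
  res=0, idx=0
  res=1, idx=1
  res=2, idx=2
  res=3, idx=3
  res=4, idx=4

Final answer: 4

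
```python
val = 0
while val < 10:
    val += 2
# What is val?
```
Trace:
  val=0
  val=2
  val=4
  val=6
  val=8
  val=10

Final answer: 10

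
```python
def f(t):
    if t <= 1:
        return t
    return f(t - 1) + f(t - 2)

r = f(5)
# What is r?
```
Call trace (a repeated sub-call is expanded the first time; later identical calls just restate its return value):
f(t=5)
  f(t=4)
    f(t=3)
      f(t=2)
        f(t=1)
        -> return 1
        f(t=0)
        -> return 0
      -> return 1
      f(t=1)
      -> return 1
    -> return 2
    f(t=2) -> return 1  (same call as traced above)
  -> return 3
  f(t=3) -> return 2  (same call as traced above)
-> return 5

Final answer: 5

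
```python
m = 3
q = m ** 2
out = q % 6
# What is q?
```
Trace:
  m=3
  m=3, q=9
  m=3, q=9, out=3

Final answer: 9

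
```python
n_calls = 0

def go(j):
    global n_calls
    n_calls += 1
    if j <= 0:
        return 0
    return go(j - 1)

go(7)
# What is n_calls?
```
Call trace:
go(j=7)
  go(j=6)
    go(j=5)
      go(j=4)
        go(j=3)
          go(j=2)
            go(j=1)
              go(j=0)
              -> return 0
            -> return 0
          -> return 0
        -> return 0
      -> return 0
    -> return 0
  -> return 0
-> return 0

n_calls is incremented once per call. go is entered once for each j = 7, 6, 5, 4, 3, 2, 1, 0 (the j <= 0 call returns without recursing), i.e. 7 + 1 calls.
n_calls = 8

Final answer: 8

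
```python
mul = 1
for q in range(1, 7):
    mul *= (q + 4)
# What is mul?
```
Trace:
  mul=1
  mul=5, q=1
  mul=30, q=2
  mul=210, q=3
  mul=1680, q=4
  mul=15120, q=5
  mul=151200, q=6

Final answer: 151200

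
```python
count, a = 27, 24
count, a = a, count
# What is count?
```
Trace:
  count=27, a=24
  count=24, a=27

Final answer: 24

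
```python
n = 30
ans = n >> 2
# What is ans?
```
Trace:
  n=30
  n=30, ans=7

Final answer: 7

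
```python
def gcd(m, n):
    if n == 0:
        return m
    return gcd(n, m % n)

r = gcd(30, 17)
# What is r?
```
Call trace:
gcd(m=30, n=17)
  gcd(m=17, n=13)
    gcd(m=13, n=4)
      gcd(m=4, n=1)
        gcd(m=1, n=0)
        -> return 1
      -> return 1
    -> return 1
  -> return 1
-> return 1

Final answer: 1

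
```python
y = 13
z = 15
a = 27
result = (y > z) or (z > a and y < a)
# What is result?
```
Trace:
  y=13
  y=13, z=15
  y=13, z=15, a=27
  y=13, z=15, a=27, result=False

Final answer: False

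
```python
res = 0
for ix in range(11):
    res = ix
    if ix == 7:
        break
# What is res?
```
Trace:
  res=0
  res=0, ix=0
  res=1, ix=1
  res=2, ix=2
  res=3, ix=3
  res=4, ix=4
  res=5, ix=5
  res=6, ix=6
  res=7, ix=7

Final answer: 7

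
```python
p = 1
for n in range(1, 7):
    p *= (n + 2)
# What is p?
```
Trace:
  p=1
  p=3, n=1
  p=12, n=2
  p=60, n=3
  p=360, n=4
  p=2520, n=5
  p=20160, n=6

Final answer: 20160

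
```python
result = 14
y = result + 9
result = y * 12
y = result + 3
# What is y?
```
Trace:
  result=14
  result=14, y=23
  result=276, y=23
  result=276, y=279

Final answer: 279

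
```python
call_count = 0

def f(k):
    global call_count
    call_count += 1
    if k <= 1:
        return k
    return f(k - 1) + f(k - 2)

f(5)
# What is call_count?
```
Call trace (a repeated sub-call is expanded the first time; later identical calls just restate its return value):
f(k=5)
  f(k=4)
    f(k=3)
      f(k=2)
        f(k=1)
        -> return 1
        f(k=0)
        -> return 0
      -> return 1
      f(k=1)
      -> return 1
    -> return 2
    f(k=2) -> return 1  (same call as traced above)
  -> return 3
  f(k=3) -> return 2  (same call as traced above)
-> return 5

call_count is incremented once per call, so count the calls in each subtree. Let C(k) = number of calls made by f(k).
C(0) = C(1) = 1 (base case, no recursion); C(k) = 1 + C(k - 1) + C(k - 2) otherwise.
C(2) = 1 + C(1) + C(0) = 1 + 1 + 1 = 3
C(3) = 1 + C(2) + C(1) = 1 + 3 + 1 = 5
C(4) = 1 + C(3) + C(2) = 1 + 5 + 3 = 9
C(5) = 1 + C(4) + C(3) = 1 + 9 + 5 = 15
call_count = C(5) = 15

Final answer: 15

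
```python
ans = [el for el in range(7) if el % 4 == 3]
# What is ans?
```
Trace:
  el=0
  el=1
  el=2
  el=3
  el=4
  el=5
  el=6
  ans=[3]

Final answer: [3]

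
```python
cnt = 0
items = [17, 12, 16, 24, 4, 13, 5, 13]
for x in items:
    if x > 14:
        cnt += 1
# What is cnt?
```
Trace:
  cnt=0
  cnt=1, x=17
  cnt=1, x=12
  cnt=2, x=16
  cnt=3, x=24
  cnt=3, x=4
  cnt=3, x=13
  cnt=3, x=5
  cnt=3, x=13

Final answer: 3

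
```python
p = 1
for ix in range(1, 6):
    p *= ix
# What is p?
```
Trace:
  p=1
  p=1, ix=1
  p=2, ix=2
  p=6, ix=3
  p=24, ix=4
  p=120, ix=5

Final answer: 120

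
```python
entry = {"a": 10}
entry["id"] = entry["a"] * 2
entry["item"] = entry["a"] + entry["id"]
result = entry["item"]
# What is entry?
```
Trace:
  entry={'a': 10}
  entry={'a': 10, 'id': 20}
  entry={'a': 10, 'id': 20, 'item': 30}
  entry={'a': 10, 'id': 20, 'item': 30}, result=30

Final answer: {'a': 10, 'id': 20, 'item': 30}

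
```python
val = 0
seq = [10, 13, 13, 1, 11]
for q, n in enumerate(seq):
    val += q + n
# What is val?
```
Trace:
  val=0
  val=10, q=0, n=10
  val=24, q=1, n=13
  val=39, q=2, n=13
  val=43, q=3, n=1
  val=58, q=4, n=11

Final answer: 58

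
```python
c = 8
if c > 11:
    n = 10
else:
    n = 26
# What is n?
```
Trace:
  c=8
  c=8, n=26

Final answer: 26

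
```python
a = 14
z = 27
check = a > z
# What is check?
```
Trace:
  a=14
  a=14, z=27
  a=14, z=27, check=False

Final answer: False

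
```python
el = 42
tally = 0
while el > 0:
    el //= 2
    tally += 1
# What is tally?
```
Trace:
  el=42
  el=42, tally=0
  el=21, tally=1
  el=10, tally=2
  el=5, tally=3
  el=2, tally=4
  el=1, tally=5
  el=0, tally=6

Final answer: 6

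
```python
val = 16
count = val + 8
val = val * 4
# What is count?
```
Trace:
  val=16
  val=16, count=24
  val=64, count=24

Final answer: 24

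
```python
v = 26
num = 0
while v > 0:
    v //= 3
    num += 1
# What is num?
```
Trace:
  v=26
  v=26, num=0
  v=8, num=1
  v=2, num=2
  v=0, num=3

Final answer: 3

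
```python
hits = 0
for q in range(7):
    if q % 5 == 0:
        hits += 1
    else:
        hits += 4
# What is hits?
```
Trace:
  hits=0
  hits=1, q=0
  hits=5, q=1
  hits=9, q=2
  hits=13, q=3
  hits=17, q=4
  hits=18, q=5
  hits=22, q=6

Final answer: 22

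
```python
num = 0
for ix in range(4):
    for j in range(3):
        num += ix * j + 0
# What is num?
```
Trace:
  num=0
  num=0, ix=0, j=0
  num=0, ix=0, j=1
  num=0, ix=0, j=2
  num=0, ix=1, j=0
  num=1, ix=1, j=1
  num=3, ix=1, j=2
  num=3, ix=2, j=0
  num=5, ix=2, j=1
  num=9, ix=2, j=2
  num=9, ix=3, j=0
  num=12, ix=3, j=1
  num=18, ix=3, j=2

Final answer: 18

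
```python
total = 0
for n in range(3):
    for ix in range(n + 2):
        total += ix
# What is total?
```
Trace:
  total=0
  total=0, n=0, ix=0
  total=1, n=0, ix=1
  total=1, n=1, ix=0
  total=2, n=1, ix=1
  total=4, n=1, ix=2
  total=4, n=2, ix=0
  total=5, n=2, ix=1
  total=7, n=2, ix=2
  total=10, n=2, ix=3

Final answer: 10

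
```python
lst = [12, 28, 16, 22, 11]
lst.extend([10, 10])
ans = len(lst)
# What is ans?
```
Trace:
  lst=[12, 28, 16, 22, 11]
  lst=[12, 28, 16, 22, 11, 10, 10]
  lst=[12, 28, 16, 22, 11, 10, 10], ans=7

Final answer: 7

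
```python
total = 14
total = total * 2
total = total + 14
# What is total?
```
Trace:
  total=14
  total=28
  total=42

Final answer: 42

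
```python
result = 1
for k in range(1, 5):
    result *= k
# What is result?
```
Trace:
  result=1
  result=1, k=1
  result=2, k=2
  result=6, k=3
  result=24, k=4

Final answer: 24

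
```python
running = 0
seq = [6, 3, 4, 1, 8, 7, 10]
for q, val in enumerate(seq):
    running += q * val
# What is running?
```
Trace:
  running=0
  running=0, q=0, val=6
  running=3, q=1, val=3
  running=11, q=2, val=4
  running=14, q=3, val=1
  running=46, q=4, val=8
  running=81, q=5, val=7
  running=141, q=6, val=10

Final answer: 141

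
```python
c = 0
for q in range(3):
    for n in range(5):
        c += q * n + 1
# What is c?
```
Trace:
  c=0
  c=1, q=0, n=0
  c=2, q=0, n=1
  c=3, q=0, n=2
  c=4, q=0, n=3
  c=5, q=0, n=4
  c=6, q=1, n=0
  c=8, q=1, n=1
  c=11, q=1, n=2
  c=15, q=1, n=3
  c=20, q=1, n=4
  c=21, q=2, n=0
  c=24, q=2, n=1
  c=29, q=2, n=2
  c=36, q=2, n=3
  c=45, q=2, n=4

Final answer: 45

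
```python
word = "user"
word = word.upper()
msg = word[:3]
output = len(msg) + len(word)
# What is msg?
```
Trace:
  word='user'
  word='USER'
  word='USER', msg='USE'
  word='USER', msg='USE', output=7

Final answer: 'USE'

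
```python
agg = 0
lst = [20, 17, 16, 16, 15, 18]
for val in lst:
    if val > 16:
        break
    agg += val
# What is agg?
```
Trace:
  agg=0
  agg=0, val=20

Final answer: 0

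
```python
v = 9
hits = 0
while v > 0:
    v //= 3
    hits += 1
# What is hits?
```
Trace:
  v=9
  v=9, hits=0
  v=3, hits=1
  v=1, hits=2
  v=0, hits=3

Final answer: 3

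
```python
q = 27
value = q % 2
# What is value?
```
Trace:
  q=27
  q=27, value=1

Final answer: 1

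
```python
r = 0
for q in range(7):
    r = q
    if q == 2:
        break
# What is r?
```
Trace:
  r=0
  r=0, q=0
  r=1, q=1
  r=2, q=2

Final answer: 2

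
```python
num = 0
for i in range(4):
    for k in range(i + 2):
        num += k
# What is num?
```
Trace:
  num=0
  num=0, i=0, k=0
  num=1, i=0, k=1
  num=1, i=1, k=0
  num=2, i=1, k=1
  num=4, i=1, k=2
  num=4, i=2, k=0
  num=5, i=2, k=1
  num=7, i=2, k=2
  num=10, i=2, k=3
  num=10, i=3, k=0
  num=11, i=3, k=1
  num=13, i=3, k=2
  num=16, i=3, k=3
  num=20, i=3, k=4

Final answer: 20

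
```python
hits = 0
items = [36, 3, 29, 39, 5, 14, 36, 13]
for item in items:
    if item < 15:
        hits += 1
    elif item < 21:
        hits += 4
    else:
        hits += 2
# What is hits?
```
Trace:
  hits=0
  hits=2, item=36
  hits=3, item=3
  hits=5, item=29
  hits=7, item=39
  hits=8, item=5
  hits=9, item=14
  hits=11, item=36
  hits=12, item=13

Final answer: 12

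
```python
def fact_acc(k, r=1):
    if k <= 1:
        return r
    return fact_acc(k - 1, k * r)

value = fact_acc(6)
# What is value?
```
Call trace:
fact_acc(k=6, r=1)
  fact_acc(k=5, r=6)
    fact_acc(k=4, r=30)
      fact_acc(k=3, r=120)
        fact_acc(k=2, r=360)
          fact_acc(k=1, r=720)
          -> return 720
        -> return 720
      -> return 720
    -> return 720
  -> return 720
-> return 720

Final answer: 720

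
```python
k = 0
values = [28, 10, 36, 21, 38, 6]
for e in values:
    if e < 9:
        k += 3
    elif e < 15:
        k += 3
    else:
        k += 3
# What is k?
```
Trace:
  k=0
  k=3, e=28
  k=6, e=10
  k=9, e=36
  k=12, e=21
  k=15, e=38
  k=18, e=6

Final answer: 18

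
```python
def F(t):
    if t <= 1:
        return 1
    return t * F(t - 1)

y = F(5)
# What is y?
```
Call trace:
F(t=5)
  F(t=4)
    F(t=3)
      F(t=2)
        F(t=1)
        -> return 1
      -> return 2
    -> return 6
  -> return 24
-> return 120

Final answer: 120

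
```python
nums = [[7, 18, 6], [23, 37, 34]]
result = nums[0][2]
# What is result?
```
Trace:
  nums=[[7, 18, 6], [23, 37, 34]]
  nums=[[7, 18, 6], [23, 37, 34]], result=6

Final answer: 6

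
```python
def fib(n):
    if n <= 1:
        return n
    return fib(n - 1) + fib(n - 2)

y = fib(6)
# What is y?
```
Call trace (a repeated sub-call is expanded the first time; later identical calls just restate its return value):
fib(n=6)
  fib(n=5)
    fib(n=4)
      fib(n=3)
        fib(n=2)
          fib(n=1)
          -> return 1
          fib(n=0)
          -> return 0
        -> return 1
        fib(n=1)
        -> return 1
      -> return 2
      fib(n=2) -> return 1  (same call as traced above)
    -> return 3
    fib(n=3) -> return 2  (same call as traced above)
  -> return 5
  fib(n=4) -> return 3  (same call as traced above)
-> return 8

Final answer: 8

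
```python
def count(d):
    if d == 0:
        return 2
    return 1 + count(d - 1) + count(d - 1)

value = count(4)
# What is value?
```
Call trace (a repeated sub-call is expanded the first time; later identical calls just restate its return value):
count(d=4)
  count(d=3)
    count(d=2)
      count(d=1)
        count(d=0)
        -> return 2
        count(d=0)
        -> return 2
      -> return 5
      count(d=1) -> return 5  (same call as traced above)
    -> return 11
    count(d=2) -> return 11  (same call as traced above)
  -> return 23
  count(d=3) -> return 23  (same call as traced above)
-> return 47

Final answer: 47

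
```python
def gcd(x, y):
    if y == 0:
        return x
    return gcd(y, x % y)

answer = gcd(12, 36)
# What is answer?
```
Call trace:
gcd(x=12, y=36)
  gcd(x=36, y=12)
    gcd(x=12, y=0)
    -> return 12
  -> return 12
-> return 12

Final answer: 12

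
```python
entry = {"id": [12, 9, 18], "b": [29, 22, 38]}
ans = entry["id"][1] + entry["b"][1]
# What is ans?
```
Trace:
  entry={'id': [12, 9, 18], 'b': [29, 22, 38]}
  entry={'id': [12, 9, 18], 'b': [29, 22, 38]}, ans=31

Final answer: 31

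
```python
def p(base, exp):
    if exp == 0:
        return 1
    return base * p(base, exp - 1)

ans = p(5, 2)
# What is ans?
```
Call trace:
p(base=5, exp=2)
  p(base=5, exp=1)
    p(base=5, exp=0)
    -> return 1
  -> return 5
-> return 25

Final answer: 25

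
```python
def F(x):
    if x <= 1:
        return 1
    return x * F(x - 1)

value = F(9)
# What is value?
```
Call trace:
F(x=9)
  F(x=8)
    F(x=7)
      F(x=6)
        F(x=5)
          F(x=4)
            F(x=3)
              F(x=2)
                F(x=1)
                -> return 1
              -> return 2
            -> return 6
          -> return 24
        -> return 120
      -> return 720
    -> return 5040
  -> return 40320
-> return 362880

Final answer: 362880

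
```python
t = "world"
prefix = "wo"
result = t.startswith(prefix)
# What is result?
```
Trace:
  t='world'
  t='world', prefix='wo'
  t='world', prefix='wo', result=True

Final answer: True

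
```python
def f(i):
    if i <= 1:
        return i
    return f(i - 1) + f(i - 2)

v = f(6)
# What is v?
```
Call trace (a repeated sub-call is expanded the first time; later identical calls just restate its return value):
f(i=6)
  f(i=5)
    f(i=4)
      f(i=3)
        f(i=2)
          f(i=1)
          -> return 1
          f(i=0)
          -> return 0
        -> return 1
        f(i=1)
        -> return 1
      -> return 2
      f(i=2) -> return 1  (same call as traced above)
    -> return 3
    f(i=3) -> return 2  (same call as traced above)
  -> return 5
  f(i=4) -> return 3  (same call as traced above)
-> return 8

Final answer: 8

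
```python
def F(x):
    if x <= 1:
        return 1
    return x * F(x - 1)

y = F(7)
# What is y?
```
Call trace:
F(x=7)
  F(x=6)
    F(x=5)
      F(x=4)
        F(x=3)
          F(x=2)
            F(x=1)
            -> return 1
          -> return 2
        -> return 6
      -> return 24
    -> return 120
  -> return 720
-> return 5040

Final answer: 5040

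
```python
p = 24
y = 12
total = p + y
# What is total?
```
Trace:
  p=24
  p=24, y=12
  p=24, y=12, total=36

Final answer: 36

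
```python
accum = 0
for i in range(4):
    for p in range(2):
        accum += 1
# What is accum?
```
Trace:
  accum=0
  accum=1, i=0, p=0
  accum=2, i=0, p=1
  accum=3, i=1, p=0
  accum=4, i=1, p=1
  accum=5, i=2, p=0
  accum=6, i=2, p=1
  accum=7, i=3, p=0
  accum=8, i=3, p=1

Final answer: 8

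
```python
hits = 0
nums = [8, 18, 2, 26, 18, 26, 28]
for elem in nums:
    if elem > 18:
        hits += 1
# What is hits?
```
Trace:
  hits=0
  hits=0, elem=8
  hits=0, elem=18
  hits=0, elem=2
  hits=1, elem=26
  hits=1, elem=18
  hits=2, elem=26
  hits=3, elem=28

Final answer: 3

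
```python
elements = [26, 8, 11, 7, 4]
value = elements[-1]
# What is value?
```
Trace:
  elements=[26, 8, 11, 7, 4]
  elements=[26, 8, 11, 7, 4], value=4

Final answer: 4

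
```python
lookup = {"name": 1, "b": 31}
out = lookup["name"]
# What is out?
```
Trace:
  lookup={'name': 1, 'b': 31}
  lookup={'name': 1, 'b': 31}, out=1

Final answer: 1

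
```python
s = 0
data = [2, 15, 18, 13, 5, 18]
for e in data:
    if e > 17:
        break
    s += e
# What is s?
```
Trace:
  s=0
  s=2, e=2
  s=17, e=15
  s=17, e=18

Final answer: 17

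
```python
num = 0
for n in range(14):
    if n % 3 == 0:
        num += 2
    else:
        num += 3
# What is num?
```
Trace:
  num=0
  num=2, n=0
  num=5, n=1
  num=8, n=2
  num=10, n=3
  num=13, n=4
  num=16, n=5
  num=18, n=6
  num=21, n=7
  num=24, n=8
  num=26, n=9
  num=29, n=10
  num=32, n=11
  num=34, n=12
  num=37, n=13

Final answer: 37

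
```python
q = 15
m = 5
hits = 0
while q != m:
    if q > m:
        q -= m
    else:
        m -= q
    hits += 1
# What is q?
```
Trace:
  q=15
  q=15, m=5
  q=15, m=5, hits=0
  q=10, m=5, hits=1
  q=5, m=5, hits=2

Final answer: 5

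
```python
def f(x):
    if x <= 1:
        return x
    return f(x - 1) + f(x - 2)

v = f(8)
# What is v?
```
Call trace (a repeated sub-call is expanded the first time; later identical calls just restate its return value):
f(x=8)
  f(x=7)
    f(x=6)
      f(x=5)
        f(x=4)
          f(x=3)
            f(x=2)
              f(x=1)
              -> return 1
              f(x=0)
              -> return 0
            -> return 1
            f(x=1)
            -> return 1
          -> return 2
          f(x=2) -> return 1  (same call as traced above)
        -> return 3
        f(x=3) -> return 2  (same call as traced above)
      -> return 5
      f(x=4) -> return 3  (same call as traced above)
    -> return 8
    f(x=5) -> return 5  (same call as traced above)
  -> return 13
  f(x=6) -> return 8  (same call as traced above)
-> return 21

Final answer: 21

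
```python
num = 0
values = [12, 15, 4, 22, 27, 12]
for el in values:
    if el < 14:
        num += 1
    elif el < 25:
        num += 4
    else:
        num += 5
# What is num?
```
Trace:
  num=0
  num=1, el=12
  num=5, el=15
  num=6, el=4
  num=10, el=22
  num=15, el=27
  num=16, el=12

Final answer: 16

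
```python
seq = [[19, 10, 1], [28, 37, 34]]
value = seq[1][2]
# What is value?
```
Trace:
  seq=[[19, 10, 1], [28, 37, 34]]
  seq=[[19, 10, 1], [28, 37, 34]], value=34

Final answer: 34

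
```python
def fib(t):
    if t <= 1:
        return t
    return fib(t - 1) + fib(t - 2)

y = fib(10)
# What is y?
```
Call trace (a repeated sub-call is expanded the first time; later identical calls just restate its return value):
fib(t=10)
  fib(t=9)
    fib(t=8)
      fib(t=7)
        fib(t=6)
          fib(t=5)
            fib(t=4)
              fib(t=3)
                fib(t=2)
                  fib(t=1)
                  -> return 1
                  fib(t=0)
                  -> return 0
                -> return 1
                fib(t=1)
                -> return 1
              -> return 2
              fib(t=2) -> return 1  (same call as traced above)
            -> return 3
            fib(t=3) -> return 2  (same call as traced above)
          -> return 5
          fib(t=4) -> return 3  (same call as traced above)
        -> return 8
        fib(t=5) -> return 5  (same call as traced above)
      -> return 13
      fib(t=6) -> return 8  (same call as traced above)
    -> return 21
    fib(t=7) -> return 13  (same call as traced above)
  -> return 34
  fib(t=8) -> return 21  (same call as traced above)
-> return 55

Final answer: 55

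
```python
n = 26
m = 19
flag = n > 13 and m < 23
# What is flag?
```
Trace:
  n=26
  n=26, m=19
  n=26, m=19, flag=True

Final answer: True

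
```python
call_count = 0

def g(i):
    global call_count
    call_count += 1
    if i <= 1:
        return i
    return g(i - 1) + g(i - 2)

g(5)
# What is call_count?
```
Call trace (a repeated sub-call is expanded the first time; later identical calls just restate its return value):
g(i=5)
  g(i=4)
    g(i=3)
      g(i=2)
        g(i=1)
        -> return 1
        g(i=0)
        -> return 0
      -> return 1
      g(i=1)
      -> return 1
    -> return 2
    g(i=2) -> return 1  (same call as traced above)
  -> return 3
  g(i=3) -> return 2  (same call as traced above)
-> return 5

call_count is incremented once per call, so count the calls in each subtree. Let C(i) = number of calls made by g(i).
C(0) = C(1) = 1 (base case, no recursion); C(i) = 1 + C(i - 1) + C(i - 2) otherwise.
C(2) = 1 + C(1) + C(0) = 1 + 1 + 1 = 3
C(3) = 1 + C(2) + C(1) = 1 + 3 + 1 = 5
C(4) = 1 + C(3) + C(2) = 1 + 5 + 3 = 9
C(5) = 1 + C(4) + C(3) = 1 + 9 + 5 = 15
call_count = C(5) = 15

Final answer: 15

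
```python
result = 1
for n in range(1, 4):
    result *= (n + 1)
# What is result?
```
Trace:
  result=1
  result=2, n=1
  result=6, n=2
  result=24, n=3

Final answer: 24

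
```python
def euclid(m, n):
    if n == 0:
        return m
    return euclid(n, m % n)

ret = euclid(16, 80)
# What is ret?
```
Call trace:
euclid(m=16, n=80)
  euclid(m=80, n=16)
    euclid(m=16, n=0)
    -> return 16
  -> return 16
-> return 16

Final answer: 16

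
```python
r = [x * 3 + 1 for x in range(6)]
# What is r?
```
Trace:
  x=0
  x=1
  x=2
  x=3
  x=4
  x=5
  r=[1, 4, 7, 10, 13, 16]

Final answer: [1, 4, 7, 10, 13, 16]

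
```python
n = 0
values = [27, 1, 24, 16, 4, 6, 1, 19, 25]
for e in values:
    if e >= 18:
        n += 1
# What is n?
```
Trace:
  n=0
  n=1, e=27
  n=1, e=1
  n=2, e=24
  n=2, e=16
  n=2, e=4
  n=2, e=6
  n=2, e=1
  n=3, e=19
  n=4, e=25

Final answer: 4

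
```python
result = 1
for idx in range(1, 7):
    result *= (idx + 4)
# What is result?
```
Trace:
  result=1
  result=5, idx=1
  result=30, idx=2
  result=210, idx=3
  result=1680, idx=4
  result=15120, idx=5
  result=151200, idx=6

Final answer: 151200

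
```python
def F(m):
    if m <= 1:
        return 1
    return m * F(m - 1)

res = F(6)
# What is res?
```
Call trace:
F(m=6)
  F(m=5)
    F(m=4)
      F(m=3)
        F(m=2)
          F(m=1)
          -> return 1
        -> return 2
      -> return 6
    -> return 24
  -> return 120
-> return 720

Final answer: 720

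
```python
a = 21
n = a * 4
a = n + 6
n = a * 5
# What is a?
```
Trace:
  a=21
  a=21, n=84
  a=90, n=84
  a=90, n=450

Final answer: 90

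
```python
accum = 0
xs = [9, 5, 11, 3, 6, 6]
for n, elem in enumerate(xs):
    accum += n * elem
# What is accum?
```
Trace:
  accum=0
  accum=0, n=0, elem=9
  accum=5, n=1, elem=5
  accum=27, n=2, elem=11
  accum=36, n=3, elem=3
  accum=60, n=4, elem=6
  accum=90, n=5, elem=6

Final answer: 90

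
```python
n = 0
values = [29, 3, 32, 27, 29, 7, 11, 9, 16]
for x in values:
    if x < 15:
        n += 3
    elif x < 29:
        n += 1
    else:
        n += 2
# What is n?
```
Trace:
  n=0
  n=2, x=29
  n=5, x=3
  n=7, x=32
  n=8, x=27
  n=10, x=29
  n=13, x=7
  n=16, x=11
  n=19, x=9
  n=20, x=16

Final answer: 20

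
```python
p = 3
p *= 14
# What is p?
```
Trace:
  p=3
  p=42

Final answer: 42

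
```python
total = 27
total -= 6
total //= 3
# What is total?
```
Trace:
  total=27
  total=21
  total=7

Final answer: 7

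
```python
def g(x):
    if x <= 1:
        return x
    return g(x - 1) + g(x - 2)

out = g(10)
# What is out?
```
Call trace (a repeated sub-call is expanded the first time; later identical calls just restate its return value):
g(x=10)
  g(x=9)
    g(x=8)
      g(x=7)
        g(x=6)
          g(x=5)
            g(x=4)
              g(x=3)
                g(x=2)
                  g(x=1)
                  -> return 1
                  g(x=0)
                  -> return 0
                -> return 1
                g(x=1)
                -> return 1
              -> return 2
              g(x=2) -> return 1  (same call as traced above)
            -> return 3
            g(x=3) -> return 2  (same call as traced above)
          -> return 5
          g(x=4) -> return 3  (same call as traced above)
        -> return 8
        g(x=5) -> return 5  (same call as traced above)
      -> return 13
      g(x=6) -> return 8  (same call as traced above)
    -> return 21
    g(x=7) -> return 13  (same call as traced above)
  -> return 34
  g(x=8) -> return 21  (same call as traced above)
-> return 55

Final answer: 55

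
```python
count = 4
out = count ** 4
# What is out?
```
Trace:
  count=4
  count=4, out=256

Final answer: 256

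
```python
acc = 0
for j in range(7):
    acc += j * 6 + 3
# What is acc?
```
Trace:
  acc=0
  acc=3, j=0
  acc=12, j=1
  acc=27, j=2
  acc=48, j=3
  acc=75, j=4
  acc=108, j=5
  acc=147, j=6

Final answer: 147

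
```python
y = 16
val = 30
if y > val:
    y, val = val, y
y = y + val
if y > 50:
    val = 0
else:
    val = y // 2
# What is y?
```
Trace:
  y=16
  y=16, val=30
  y=16, val=30
  y=46, val=30
  y=46, val=23

Final answer: 46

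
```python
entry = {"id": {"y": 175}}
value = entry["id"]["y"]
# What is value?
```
Trace:
  entry={'id': {'y': 175}}
  entry={'id': {'y': 175}}, value=175

Final answer: 175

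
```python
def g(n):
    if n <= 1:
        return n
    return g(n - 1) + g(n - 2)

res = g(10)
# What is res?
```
Call trace (a repeated sub-call is expanded the first time; later identical calls just restate its return value):
g(n=10)
  g(n=9)
    g(n=8)
      g(n=7)
        g(n=6)
          g(n=5)
            g(n=4)
              g(n=3)
                g(n=2)
                  g(n=1)
                  -> return 1
                  g(n=0)
                  -> return 0
                -> return 1
                g(n=1)
                -> return 1
              -> return 2
              g(n=2) -> return 1  (same call as traced above)
            -> return 3
            g(n=3) -> return 2  (same call as traced above)
          -> return 5
          g(n=4) -> return 3  (same call as traced above)
        -> return 8
        g(n=5) -> return 5  (same call as traced above)
      -> return 13
      g(n=6) -> return 8  (same call as traced above)
    -> return 21
    g(n=7) -> return 13  (same call as traced above)
  -> return 34
  g(n=8) -> return 21  (same call as traced above)
-> return 55

Final answer: 55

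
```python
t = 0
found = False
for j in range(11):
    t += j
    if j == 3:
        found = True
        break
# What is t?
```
Trace:
  t=0
  t=0, found=False
  t=0, found=False, j=0
  t=1, found=False, j=1
  t=3, found=False, j=2
  t=6, found=True, j=3

Final answer: 6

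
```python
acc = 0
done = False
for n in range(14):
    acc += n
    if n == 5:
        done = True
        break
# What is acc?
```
Trace:
  acc=0
  acc=0, done=False
  acc=0, done=False, n=0
  acc=1, done=False, n=1
  acc=3, done=False, n=2
  acc=6, done=False, n=3
  acc=10, done=False, n=4
  acc=15, done=True, n=5

Final answer: 15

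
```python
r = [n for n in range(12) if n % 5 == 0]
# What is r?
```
Trace:
  n=0
  n=1
  n=2
  n=3
  n=4
  n=5
  n=6
  n=7
  n=8
  n=9
  n=10
  n=11
  r=[0, 5, 10]

Final answer: [0, 5, 10]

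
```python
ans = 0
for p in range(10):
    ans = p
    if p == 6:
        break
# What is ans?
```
Trace:
  ans=0
  ans=0, p=0
  ans=1, p=1
  ans=2, p=2
  ans=3, p=3
  ans=4, p=4
  ans=5, p=5
  ans=6, p=6

Final answer: 6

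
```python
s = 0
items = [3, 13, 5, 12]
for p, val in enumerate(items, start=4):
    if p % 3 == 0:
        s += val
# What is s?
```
Trace:
  s=0
  s=0, p=4, val=3
  s=0, p=5, val=13
  s=5, p=6, val=5
  s=5, p=7, val=12

Final answer: 5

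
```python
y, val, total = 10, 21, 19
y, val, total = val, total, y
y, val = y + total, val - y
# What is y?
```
Trace:
  y=10, val=21, total=19
  y=21, val=19, total=10
  y=31, val=-2, total=10

Final answer: 31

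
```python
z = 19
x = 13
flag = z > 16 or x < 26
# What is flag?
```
Trace:
  z=19
  z=19, x=13
  z=19, x=13, flag=True

Final answer: True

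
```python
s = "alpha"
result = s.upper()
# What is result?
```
Trace:
  s='alpha'
  s='alpha', result='ALPHA'

Final answer: 'ALPHA'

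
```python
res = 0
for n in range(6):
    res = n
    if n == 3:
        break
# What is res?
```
Trace:
  res=0
  res=0, n=0
  res=1, n=1
  res=2, n=2
  res=3, n=3

Final answer: 3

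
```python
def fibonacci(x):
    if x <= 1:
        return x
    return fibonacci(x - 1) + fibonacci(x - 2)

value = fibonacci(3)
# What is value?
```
Call trace:
fibonacci(x=3)
  fibonacci(x=2)
    fibonacci(x=1)
    -> return 1
    fibonacci(x=0)
    -> return 0
  -> return 1
  fibonacci(x=1)
  -> return 1
-> return 2

Final answer: 2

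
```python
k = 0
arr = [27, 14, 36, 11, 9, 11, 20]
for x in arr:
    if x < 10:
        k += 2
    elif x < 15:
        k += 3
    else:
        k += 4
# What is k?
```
Trace:
  k=0
  k=4, x=27
  k=7, x=14
  k=11, x=36
  k=14, x=11
  k=16, x=9
  k=19, x=11
  k=23, x=20

Final answer: 23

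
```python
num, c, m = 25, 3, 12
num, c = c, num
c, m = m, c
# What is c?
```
Trace:
  num=25, c=3, m=12
  num=3, c=25, m=12
  num=3, c=12, m=25

Final answer: 12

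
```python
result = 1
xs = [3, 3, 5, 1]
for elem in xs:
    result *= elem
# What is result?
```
Trace:
  result=1
  result=3, elem=3
  result=9, elem=3
  result=45, elem=5
  result=45, elem=1

Final answer: 45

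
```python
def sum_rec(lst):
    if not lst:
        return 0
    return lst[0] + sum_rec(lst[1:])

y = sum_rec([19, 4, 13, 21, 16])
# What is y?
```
Call trace:
sum_rec(lst=[19, 4, 13, 21, 16])
  sum_rec(lst=[4, 13, 21, 16])
    sum_rec(lst=[13, 21, 16])
      sum_rec(lst=[21, 16])
        sum_rec(lst=[16])
          sum_rec(lst=[])
          -> return 0
        -> return 16
      -> return 37
    -> return 50
  -> return 54
-> return 73

Final answer: 73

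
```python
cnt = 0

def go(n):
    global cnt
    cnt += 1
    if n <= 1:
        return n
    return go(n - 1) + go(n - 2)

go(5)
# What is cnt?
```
Call trace (a repeated sub-call is expanded the first time; later identical calls just restate its return value):
go(n=5)
  go(n=4)
    go(n=3)
      go(n=2)
        go(n=1)
        -> return 1
        go(n=0)
        -> return 0
      -> return 1
      go(n=1)
      -> return 1
    -> return 2
    go(n=2) -> return 1  (same call as traced above)
  -> return 3
  go(n=3) -> return 2  (same call as traced above)
-> return 5

cnt is incremented once per call, so count the calls in each subtree. Let C(n) = number of calls made by go(n).
C(0) = C(1) = 1 (base case, no recursion); C(n) = 1 + C(n - 1) + C(n - 2) otherwise.
C(2) = 1 + C(1) + C(0) = 1 + 1 + 1 = 3
C(3) = 1 + C(2) + C(1) = 1 + 3 + 1 = 5
C(4) = 1 + C(3) + C(2) = 1 + 5 + 3 = 9
C(5) = 1 + C(4) + C(3) = 1 + 9 + 5 = 15
cnt = C(5) = 15

Final answer: 15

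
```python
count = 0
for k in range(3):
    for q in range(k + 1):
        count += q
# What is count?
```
Trace:
  count=0
  count=0, k=0, q=0
  count=0, k=1, q=0
  count=1, k=1, q=1
  count=1, k=2, q=0
  count=2, k=2, q=1
  count=4, k=2, q=2

Final answer: 4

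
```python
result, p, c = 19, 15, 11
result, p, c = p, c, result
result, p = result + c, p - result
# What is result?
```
Trace:
  result=19, p=15, c=11
  result=15, p=11, c=19
  result=34, p=-4, c=19

Final answer: 34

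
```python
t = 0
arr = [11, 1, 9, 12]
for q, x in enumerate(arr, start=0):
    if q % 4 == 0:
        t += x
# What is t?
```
Trace:
  t=0
  t=11, q=0, x=11
  t=11, q=1, x=1
  t=11, q=2, x=9
  t=11, q=3, x=12

Final answer: 11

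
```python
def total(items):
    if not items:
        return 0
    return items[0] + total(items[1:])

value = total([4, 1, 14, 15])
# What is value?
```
Call trace:
total(items=[4, 1, 14, 15])
  total(items=[1, 14, 15])
    total(items=[14, 15])
      total(items=[15])
        total(items=[])
        -> return 0
      -> return 15
    -> return 29
  -> return 30
-> return 34

Final answer: 34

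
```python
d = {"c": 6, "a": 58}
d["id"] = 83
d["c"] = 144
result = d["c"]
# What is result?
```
Trace:
  d={'c': 6, 'a': 58}
  d={'c': 6, 'a': 58, 'id': 83}
  d={'c': 144, 'a': 58, 'id': 83}
  d={'c': 144, 'a': 58, 'id': 83}, result=144

Final answer: 144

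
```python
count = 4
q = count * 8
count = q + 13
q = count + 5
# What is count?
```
Trace:
  count=4
  count=4, q=32
  count=45, q=32
  count=45, q=50

Final answer: 45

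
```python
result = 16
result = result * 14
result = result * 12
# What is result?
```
Trace:
  result=16
  result=224
  result=2688

Final answer: 2688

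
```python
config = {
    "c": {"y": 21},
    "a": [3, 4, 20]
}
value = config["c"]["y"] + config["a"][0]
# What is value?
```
Trace:
  config={'c': {'y': 21}, 'a': [3, 4, 20]}
  config={'c': {'y': 21}, 'a': [3, 4, 20]}, value=24

Final answer: 24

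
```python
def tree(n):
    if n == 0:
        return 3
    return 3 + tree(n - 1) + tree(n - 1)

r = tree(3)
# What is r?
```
Call trace (a repeated sub-call is expanded the first time; later identical calls just restate its return value):
tree(n=3)
  tree(n=2)
    tree(n=1)
      tree(n=0)
      -> return 3
      tree(n=0)
      -> return 3
    -> return 9
    tree(n=1) -> return 9  (same call as traced above)
  -> return 21
  tree(n=2) -> return 21  (same call as traced above)
-> return 45

Final answer: 45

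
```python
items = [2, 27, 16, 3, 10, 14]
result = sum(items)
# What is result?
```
Trace:
  items=[2, 27, 16, 3, 10, 14]
  items=[2, 27, 16, 3, 10, 14], result=72

Final answer: 72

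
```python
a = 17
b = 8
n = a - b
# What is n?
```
Trace:
  a=17
  a=17, b=8
  a=17, b=8, n=9

Final answer: 9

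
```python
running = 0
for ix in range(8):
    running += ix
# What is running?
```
Trace:
  running=0
  running=0, ix=0
  running=1, ix=1
  running=3, ix=2
  running=6, ix=3
  running=10, ix=4
  running=15, ix=5
  running=21, ix=6
  running=28, ix=7

Final answer: 28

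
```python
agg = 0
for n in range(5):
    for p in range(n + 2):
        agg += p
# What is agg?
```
Trace:
  agg=0
  agg=0, n=0, p=0
  agg=1, n=0, p=1
  agg=1, n=1, p=0
  agg=2, n=1, p=1
  agg=4, n=1, p=2
  agg=4, n=2, p=0
  agg=5, n=2, p=1
  agg=7, n=2, p=2
  agg=10, n=2, p=3
  agg=10, n=3, p=0
  agg=11, n=3, p=1
  agg=13, n=3, p=2
  agg=16, n=3, p=3
  agg=20, n=3, p=4
  agg=20, n=4, p=0
  agg=21, n=4, p=1
  agg=23, n=4, p=2
  agg=26, n=4, p=3
  agg=30, n=4, p=4
  agg=35, n=4, p=5

Final answer: 35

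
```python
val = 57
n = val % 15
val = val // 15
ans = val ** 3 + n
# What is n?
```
Trace:
  val=57
  val=57, n=12
  val=3, n=12
  val=3, n=12, ans=39

Final answer: 12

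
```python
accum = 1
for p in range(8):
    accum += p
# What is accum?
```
Trace:
  accum=1
  accum=1, p=0
  accum=2, p=1
  accum=4, p=2
  accum=7, p=3
  accum=11, p=4
  accum=16, p=5
  accum=22, p=6
  accum=29, p=7

Final answer: 29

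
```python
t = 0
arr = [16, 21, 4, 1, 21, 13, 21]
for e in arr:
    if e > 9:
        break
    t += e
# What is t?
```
Trace:
  t=0
  t=0, e=16

Final answer: 0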